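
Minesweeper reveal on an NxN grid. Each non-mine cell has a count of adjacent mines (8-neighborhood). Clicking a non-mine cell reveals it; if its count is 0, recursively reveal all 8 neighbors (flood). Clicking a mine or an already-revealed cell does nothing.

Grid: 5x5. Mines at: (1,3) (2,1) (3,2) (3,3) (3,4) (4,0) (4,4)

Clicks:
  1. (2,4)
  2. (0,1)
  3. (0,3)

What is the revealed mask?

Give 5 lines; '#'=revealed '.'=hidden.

Answer: ####.
###..
....#
.....
.....

Derivation:
Click 1 (2,4) count=3: revealed 1 new [(2,4)] -> total=1
Click 2 (0,1) count=0: revealed 6 new [(0,0) (0,1) (0,2) (1,0) (1,1) (1,2)] -> total=7
Click 3 (0,3) count=1: revealed 1 new [(0,3)] -> total=8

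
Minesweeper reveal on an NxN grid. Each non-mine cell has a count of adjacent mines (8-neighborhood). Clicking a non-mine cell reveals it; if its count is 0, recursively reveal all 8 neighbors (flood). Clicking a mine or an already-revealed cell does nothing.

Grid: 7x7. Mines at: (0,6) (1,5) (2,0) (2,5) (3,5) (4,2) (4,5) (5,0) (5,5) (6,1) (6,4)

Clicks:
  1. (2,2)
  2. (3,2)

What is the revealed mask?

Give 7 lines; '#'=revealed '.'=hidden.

Answer: #####..
#####..
.####..
.####..
.......
.......
.......

Derivation:
Click 1 (2,2) count=0: revealed 18 new [(0,0) (0,1) (0,2) (0,3) (0,4) (1,0) (1,1) (1,2) (1,3) (1,4) (2,1) (2,2) (2,3) (2,4) (3,1) (3,2) (3,3) (3,4)] -> total=18
Click 2 (3,2) count=1: revealed 0 new [(none)] -> total=18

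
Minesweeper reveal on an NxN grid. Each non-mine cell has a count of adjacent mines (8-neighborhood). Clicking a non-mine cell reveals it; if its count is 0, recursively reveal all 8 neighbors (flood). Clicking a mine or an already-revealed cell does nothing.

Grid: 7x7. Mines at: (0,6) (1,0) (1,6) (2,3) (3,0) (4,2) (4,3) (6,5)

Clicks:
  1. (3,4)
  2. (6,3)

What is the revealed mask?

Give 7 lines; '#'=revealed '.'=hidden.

Click 1 (3,4) count=2: revealed 1 new [(3,4)] -> total=1
Click 2 (6,3) count=0: revealed 12 new [(4,0) (4,1) (5,0) (5,1) (5,2) (5,3) (5,4) (6,0) (6,1) (6,2) (6,3) (6,4)] -> total=13

Answer: .......
.......
.......
....#..
##.....
#####..
#####..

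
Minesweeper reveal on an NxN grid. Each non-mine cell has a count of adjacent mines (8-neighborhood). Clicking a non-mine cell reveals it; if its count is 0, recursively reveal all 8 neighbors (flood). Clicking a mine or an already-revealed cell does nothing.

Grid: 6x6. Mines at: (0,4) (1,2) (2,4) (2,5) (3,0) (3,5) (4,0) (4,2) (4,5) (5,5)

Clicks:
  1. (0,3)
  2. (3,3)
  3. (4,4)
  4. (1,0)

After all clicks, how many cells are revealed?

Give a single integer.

Click 1 (0,3) count=2: revealed 1 new [(0,3)] -> total=1
Click 2 (3,3) count=2: revealed 1 new [(3,3)] -> total=2
Click 3 (4,4) count=3: revealed 1 new [(4,4)] -> total=3
Click 4 (1,0) count=0: revealed 6 new [(0,0) (0,1) (1,0) (1,1) (2,0) (2,1)] -> total=9

Answer: 9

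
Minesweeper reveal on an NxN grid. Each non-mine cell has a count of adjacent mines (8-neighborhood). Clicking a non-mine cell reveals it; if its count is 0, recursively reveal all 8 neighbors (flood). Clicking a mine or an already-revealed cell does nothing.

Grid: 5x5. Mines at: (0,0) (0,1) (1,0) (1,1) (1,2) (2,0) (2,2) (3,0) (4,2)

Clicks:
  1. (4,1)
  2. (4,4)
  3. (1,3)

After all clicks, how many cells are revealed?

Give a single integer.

Answer: 11

Derivation:
Click 1 (4,1) count=2: revealed 1 new [(4,1)] -> total=1
Click 2 (4,4) count=0: revealed 10 new [(0,3) (0,4) (1,3) (1,4) (2,3) (2,4) (3,3) (3,4) (4,3) (4,4)] -> total=11
Click 3 (1,3) count=2: revealed 0 new [(none)] -> total=11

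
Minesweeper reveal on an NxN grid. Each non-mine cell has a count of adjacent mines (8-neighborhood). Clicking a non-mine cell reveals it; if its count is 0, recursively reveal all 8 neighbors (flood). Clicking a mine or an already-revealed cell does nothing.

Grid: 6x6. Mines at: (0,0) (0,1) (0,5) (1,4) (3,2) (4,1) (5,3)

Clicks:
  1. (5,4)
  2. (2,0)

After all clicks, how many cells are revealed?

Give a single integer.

Answer: 7

Derivation:
Click 1 (5,4) count=1: revealed 1 new [(5,4)] -> total=1
Click 2 (2,0) count=0: revealed 6 new [(1,0) (1,1) (2,0) (2,1) (3,0) (3,1)] -> total=7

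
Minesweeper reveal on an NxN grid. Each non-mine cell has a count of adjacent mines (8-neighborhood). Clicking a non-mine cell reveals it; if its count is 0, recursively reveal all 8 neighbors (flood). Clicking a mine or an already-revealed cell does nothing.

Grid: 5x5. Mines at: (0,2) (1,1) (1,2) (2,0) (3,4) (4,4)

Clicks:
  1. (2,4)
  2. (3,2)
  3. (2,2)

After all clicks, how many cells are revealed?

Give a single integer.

Answer: 12

Derivation:
Click 1 (2,4) count=1: revealed 1 new [(2,4)] -> total=1
Click 2 (3,2) count=0: revealed 11 new [(2,1) (2,2) (2,3) (3,0) (3,1) (3,2) (3,3) (4,0) (4,1) (4,2) (4,3)] -> total=12
Click 3 (2,2) count=2: revealed 0 new [(none)] -> total=12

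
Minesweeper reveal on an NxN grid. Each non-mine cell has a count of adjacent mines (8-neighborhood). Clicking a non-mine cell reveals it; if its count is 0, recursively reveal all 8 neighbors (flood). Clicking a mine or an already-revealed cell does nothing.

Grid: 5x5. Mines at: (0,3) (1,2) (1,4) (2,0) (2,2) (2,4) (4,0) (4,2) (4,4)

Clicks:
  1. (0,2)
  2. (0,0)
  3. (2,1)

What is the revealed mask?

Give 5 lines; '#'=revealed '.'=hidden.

Click 1 (0,2) count=2: revealed 1 new [(0,2)] -> total=1
Click 2 (0,0) count=0: revealed 4 new [(0,0) (0,1) (1,0) (1,1)] -> total=5
Click 3 (2,1) count=3: revealed 1 new [(2,1)] -> total=6

Answer: ###..
##...
.#...
.....
.....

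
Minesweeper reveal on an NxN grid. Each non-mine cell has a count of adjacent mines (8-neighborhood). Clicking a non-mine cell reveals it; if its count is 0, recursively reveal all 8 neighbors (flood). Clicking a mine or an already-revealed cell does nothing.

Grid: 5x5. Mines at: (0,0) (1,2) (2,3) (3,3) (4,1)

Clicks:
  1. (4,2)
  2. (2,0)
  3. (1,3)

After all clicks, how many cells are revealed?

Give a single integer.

Click 1 (4,2) count=2: revealed 1 new [(4,2)] -> total=1
Click 2 (2,0) count=0: revealed 6 new [(1,0) (1,1) (2,0) (2,1) (3,0) (3,1)] -> total=7
Click 3 (1,3) count=2: revealed 1 new [(1,3)] -> total=8

Answer: 8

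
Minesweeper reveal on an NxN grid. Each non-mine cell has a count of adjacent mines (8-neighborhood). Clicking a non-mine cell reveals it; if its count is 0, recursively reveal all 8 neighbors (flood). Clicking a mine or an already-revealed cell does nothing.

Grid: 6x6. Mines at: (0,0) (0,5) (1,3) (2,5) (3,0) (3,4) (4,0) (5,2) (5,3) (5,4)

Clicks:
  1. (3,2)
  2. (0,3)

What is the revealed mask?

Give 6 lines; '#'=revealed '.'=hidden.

Click 1 (3,2) count=0: revealed 9 new [(2,1) (2,2) (2,3) (3,1) (3,2) (3,3) (4,1) (4,2) (4,3)] -> total=9
Click 2 (0,3) count=1: revealed 1 new [(0,3)] -> total=10

Answer: ...#..
......
.###..
.###..
.###..
......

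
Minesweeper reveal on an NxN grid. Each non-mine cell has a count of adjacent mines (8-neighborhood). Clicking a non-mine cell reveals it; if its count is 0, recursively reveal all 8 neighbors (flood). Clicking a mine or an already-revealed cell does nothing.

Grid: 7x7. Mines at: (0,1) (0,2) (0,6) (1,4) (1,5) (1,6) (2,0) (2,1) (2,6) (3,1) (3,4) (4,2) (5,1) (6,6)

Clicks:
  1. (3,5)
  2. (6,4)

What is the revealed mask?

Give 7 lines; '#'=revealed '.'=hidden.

Answer: .......
.......
.......
.....#.
...###.
..####.
..####.

Derivation:
Click 1 (3,5) count=2: revealed 1 new [(3,5)] -> total=1
Click 2 (6,4) count=0: revealed 11 new [(4,3) (4,4) (4,5) (5,2) (5,3) (5,4) (5,5) (6,2) (6,3) (6,4) (6,5)] -> total=12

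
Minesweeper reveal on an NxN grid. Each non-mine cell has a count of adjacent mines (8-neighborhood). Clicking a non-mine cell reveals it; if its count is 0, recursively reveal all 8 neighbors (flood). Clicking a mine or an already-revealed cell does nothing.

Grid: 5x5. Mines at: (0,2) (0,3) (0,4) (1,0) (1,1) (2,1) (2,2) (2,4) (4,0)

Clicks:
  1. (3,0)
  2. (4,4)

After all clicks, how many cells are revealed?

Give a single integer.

Click 1 (3,0) count=2: revealed 1 new [(3,0)] -> total=1
Click 2 (4,4) count=0: revealed 8 new [(3,1) (3,2) (3,3) (3,4) (4,1) (4,2) (4,3) (4,4)] -> total=9

Answer: 9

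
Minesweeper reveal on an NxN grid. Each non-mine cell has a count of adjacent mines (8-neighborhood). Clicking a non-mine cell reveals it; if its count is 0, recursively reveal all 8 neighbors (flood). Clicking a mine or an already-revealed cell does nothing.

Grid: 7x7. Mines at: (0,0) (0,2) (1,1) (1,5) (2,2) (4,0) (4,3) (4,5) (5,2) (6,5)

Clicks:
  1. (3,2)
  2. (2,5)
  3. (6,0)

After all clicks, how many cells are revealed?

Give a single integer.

Click 1 (3,2) count=2: revealed 1 new [(3,2)] -> total=1
Click 2 (2,5) count=1: revealed 1 new [(2,5)] -> total=2
Click 3 (6,0) count=0: revealed 4 new [(5,0) (5,1) (6,0) (6,1)] -> total=6

Answer: 6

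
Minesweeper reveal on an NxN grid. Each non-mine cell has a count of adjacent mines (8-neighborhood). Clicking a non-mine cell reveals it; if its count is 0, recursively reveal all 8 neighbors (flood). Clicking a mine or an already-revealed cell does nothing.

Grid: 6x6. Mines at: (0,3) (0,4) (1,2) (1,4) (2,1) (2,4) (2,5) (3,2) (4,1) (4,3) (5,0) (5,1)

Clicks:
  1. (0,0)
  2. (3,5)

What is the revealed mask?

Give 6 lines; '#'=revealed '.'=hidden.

Answer: ##....
##....
......
.....#
......
......

Derivation:
Click 1 (0,0) count=0: revealed 4 new [(0,0) (0,1) (1,0) (1,1)] -> total=4
Click 2 (3,5) count=2: revealed 1 new [(3,5)] -> total=5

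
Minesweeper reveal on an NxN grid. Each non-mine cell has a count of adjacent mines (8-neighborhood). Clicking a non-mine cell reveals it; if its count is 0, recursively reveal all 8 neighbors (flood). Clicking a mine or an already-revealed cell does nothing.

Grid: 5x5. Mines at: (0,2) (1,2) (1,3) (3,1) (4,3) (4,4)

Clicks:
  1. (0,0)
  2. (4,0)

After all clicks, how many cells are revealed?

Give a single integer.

Click 1 (0,0) count=0: revealed 6 new [(0,0) (0,1) (1,0) (1,1) (2,0) (2,1)] -> total=6
Click 2 (4,0) count=1: revealed 1 new [(4,0)] -> total=7

Answer: 7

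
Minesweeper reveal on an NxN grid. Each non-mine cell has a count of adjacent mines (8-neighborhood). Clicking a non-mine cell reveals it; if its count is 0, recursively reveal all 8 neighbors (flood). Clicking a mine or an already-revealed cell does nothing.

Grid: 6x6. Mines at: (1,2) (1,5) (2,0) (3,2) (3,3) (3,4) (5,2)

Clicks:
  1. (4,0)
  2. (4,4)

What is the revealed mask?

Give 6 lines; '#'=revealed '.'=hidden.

Answer: ......
......
......
##....
##..#.
##....

Derivation:
Click 1 (4,0) count=0: revealed 6 new [(3,0) (3,1) (4,0) (4,1) (5,0) (5,1)] -> total=6
Click 2 (4,4) count=2: revealed 1 new [(4,4)] -> total=7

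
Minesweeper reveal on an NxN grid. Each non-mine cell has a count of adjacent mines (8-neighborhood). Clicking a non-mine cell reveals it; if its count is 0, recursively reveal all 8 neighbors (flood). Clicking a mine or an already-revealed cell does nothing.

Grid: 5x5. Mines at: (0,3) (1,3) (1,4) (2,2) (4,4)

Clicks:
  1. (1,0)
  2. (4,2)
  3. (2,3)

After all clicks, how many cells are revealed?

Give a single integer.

Answer: 17

Derivation:
Click 1 (1,0) count=0: revealed 16 new [(0,0) (0,1) (0,2) (1,0) (1,1) (1,2) (2,0) (2,1) (3,0) (3,1) (3,2) (3,3) (4,0) (4,1) (4,2) (4,3)] -> total=16
Click 2 (4,2) count=0: revealed 0 new [(none)] -> total=16
Click 3 (2,3) count=3: revealed 1 new [(2,3)] -> total=17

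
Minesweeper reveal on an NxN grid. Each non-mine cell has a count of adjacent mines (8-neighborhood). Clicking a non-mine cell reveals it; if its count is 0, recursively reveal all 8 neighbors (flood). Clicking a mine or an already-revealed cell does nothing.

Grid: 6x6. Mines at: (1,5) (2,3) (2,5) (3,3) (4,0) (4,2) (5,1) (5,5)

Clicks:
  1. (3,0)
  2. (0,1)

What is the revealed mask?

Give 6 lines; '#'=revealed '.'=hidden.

Answer: #####.
#####.
###...
###...
......
......

Derivation:
Click 1 (3,0) count=1: revealed 1 new [(3,0)] -> total=1
Click 2 (0,1) count=0: revealed 15 new [(0,0) (0,1) (0,2) (0,3) (0,4) (1,0) (1,1) (1,2) (1,3) (1,4) (2,0) (2,1) (2,2) (3,1) (3,2)] -> total=16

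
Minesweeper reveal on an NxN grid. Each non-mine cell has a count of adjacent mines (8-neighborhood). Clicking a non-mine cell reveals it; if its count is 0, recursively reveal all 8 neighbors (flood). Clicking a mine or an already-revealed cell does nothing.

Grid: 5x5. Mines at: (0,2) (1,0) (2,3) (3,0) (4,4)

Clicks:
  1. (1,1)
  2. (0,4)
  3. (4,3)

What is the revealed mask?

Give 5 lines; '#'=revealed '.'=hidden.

Answer: ...##
.#.##
.....
.....
...#.

Derivation:
Click 1 (1,1) count=2: revealed 1 new [(1,1)] -> total=1
Click 2 (0,4) count=0: revealed 4 new [(0,3) (0,4) (1,3) (1,4)] -> total=5
Click 3 (4,3) count=1: revealed 1 new [(4,3)] -> total=6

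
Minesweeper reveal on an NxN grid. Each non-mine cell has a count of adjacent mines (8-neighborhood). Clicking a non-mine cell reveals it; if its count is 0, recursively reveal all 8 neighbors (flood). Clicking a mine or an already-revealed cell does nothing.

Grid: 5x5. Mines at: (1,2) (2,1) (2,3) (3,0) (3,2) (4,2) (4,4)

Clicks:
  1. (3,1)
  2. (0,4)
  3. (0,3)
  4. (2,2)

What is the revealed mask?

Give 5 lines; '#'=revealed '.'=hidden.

Click 1 (3,1) count=4: revealed 1 new [(3,1)] -> total=1
Click 2 (0,4) count=0: revealed 4 new [(0,3) (0,4) (1,3) (1,4)] -> total=5
Click 3 (0,3) count=1: revealed 0 new [(none)] -> total=5
Click 4 (2,2) count=4: revealed 1 new [(2,2)] -> total=6

Answer: ...##
...##
..#..
.#...
.....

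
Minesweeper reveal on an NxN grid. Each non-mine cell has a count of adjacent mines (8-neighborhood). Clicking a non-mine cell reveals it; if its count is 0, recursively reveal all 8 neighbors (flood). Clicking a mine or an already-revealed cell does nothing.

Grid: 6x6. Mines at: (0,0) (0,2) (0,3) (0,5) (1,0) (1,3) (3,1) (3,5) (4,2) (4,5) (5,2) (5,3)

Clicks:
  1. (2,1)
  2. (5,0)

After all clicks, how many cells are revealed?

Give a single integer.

Answer: 5

Derivation:
Click 1 (2,1) count=2: revealed 1 new [(2,1)] -> total=1
Click 2 (5,0) count=0: revealed 4 new [(4,0) (4,1) (5,0) (5,1)] -> total=5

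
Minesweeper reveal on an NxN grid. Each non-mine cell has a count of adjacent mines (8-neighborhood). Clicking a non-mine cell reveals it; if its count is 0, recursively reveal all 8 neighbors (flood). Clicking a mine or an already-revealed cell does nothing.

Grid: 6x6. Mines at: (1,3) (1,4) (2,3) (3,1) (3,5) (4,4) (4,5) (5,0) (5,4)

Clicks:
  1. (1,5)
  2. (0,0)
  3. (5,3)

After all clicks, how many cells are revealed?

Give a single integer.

Answer: 11

Derivation:
Click 1 (1,5) count=1: revealed 1 new [(1,5)] -> total=1
Click 2 (0,0) count=0: revealed 9 new [(0,0) (0,1) (0,2) (1,0) (1,1) (1,2) (2,0) (2,1) (2,2)] -> total=10
Click 3 (5,3) count=2: revealed 1 new [(5,3)] -> total=11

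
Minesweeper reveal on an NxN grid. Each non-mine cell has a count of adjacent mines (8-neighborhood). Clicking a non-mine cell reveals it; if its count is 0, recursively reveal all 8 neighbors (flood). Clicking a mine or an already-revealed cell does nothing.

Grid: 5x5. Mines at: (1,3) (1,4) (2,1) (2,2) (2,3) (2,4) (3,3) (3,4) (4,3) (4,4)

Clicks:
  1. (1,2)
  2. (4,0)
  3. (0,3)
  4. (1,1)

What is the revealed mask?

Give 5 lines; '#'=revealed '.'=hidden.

Answer: ...#.
.##..
.....
###..
###..

Derivation:
Click 1 (1,2) count=4: revealed 1 new [(1,2)] -> total=1
Click 2 (4,0) count=0: revealed 6 new [(3,0) (3,1) (3,2) (4,0) (4,1) (4,2)] -> total=7
Click 3 (0,3) count=2: revealed 1 new [(0,3)] -> total=8
Click 4 (1,1) count=2: revealed 1 new [(1,1)] -> total=9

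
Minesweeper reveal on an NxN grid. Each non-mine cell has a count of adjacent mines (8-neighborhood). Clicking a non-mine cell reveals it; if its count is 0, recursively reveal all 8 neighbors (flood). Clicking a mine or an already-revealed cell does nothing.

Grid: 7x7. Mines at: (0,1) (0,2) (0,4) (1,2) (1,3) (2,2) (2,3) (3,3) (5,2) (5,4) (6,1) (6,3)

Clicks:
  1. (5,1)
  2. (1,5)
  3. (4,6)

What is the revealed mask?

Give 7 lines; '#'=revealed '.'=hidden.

Answer: .....##
....###
....###
....###
....###
.#...##
.....##

Derivation:
Click 1 (5,1) count=2: revealed 1 new [(5,1)] -> total=1
Click 2 (1,5) count=1: revealed 1 new [(1,5)] -> total=2
Click 3 (4,6) count=0: revealed 17 new [(0,5) (0,6) (1,4) (1,6) (2,4) (2,5) (2,6) (3,4) (3,5) (3,6) (4,4) (4,5) (4,6) (5,5) (5,6) (6,5) (6,6)] -> total=19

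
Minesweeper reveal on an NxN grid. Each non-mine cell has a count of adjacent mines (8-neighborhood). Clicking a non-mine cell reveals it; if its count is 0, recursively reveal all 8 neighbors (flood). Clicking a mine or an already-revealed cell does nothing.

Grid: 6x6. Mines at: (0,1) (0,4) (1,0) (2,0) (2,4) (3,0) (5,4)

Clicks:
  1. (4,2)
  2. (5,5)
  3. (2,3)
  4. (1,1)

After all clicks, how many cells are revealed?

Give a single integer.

Click 1 (4,2) count=0: revealed 17 new [(1,1) (1,2) (1,3) (2,1) (2,2) (2,3) (3,1) (3,2) (3,3) (4,0) (4,1) (4,2) (4,3) (5,0) (5,1) (5,2) (5,3)] -> total=17
Click 2 (5,5) count=1: revealed 1 new [(5,5)] -> total=18
Click 3 (2,3) count=1: revealed 0 new [(none)] -> total=18
Click 4 (1,1) count=3: revealed 0 new [(none)] -> total=18

Answer: 18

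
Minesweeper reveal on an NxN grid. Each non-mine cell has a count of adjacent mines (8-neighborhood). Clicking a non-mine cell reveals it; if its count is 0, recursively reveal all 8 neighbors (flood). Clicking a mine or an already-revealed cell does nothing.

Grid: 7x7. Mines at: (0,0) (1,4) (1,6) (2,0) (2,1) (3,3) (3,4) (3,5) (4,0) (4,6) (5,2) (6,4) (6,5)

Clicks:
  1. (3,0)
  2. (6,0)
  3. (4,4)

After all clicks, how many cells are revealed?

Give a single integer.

Answer: 6

Derivation:
Click 1 (3,0) count=3: revealed 1 new [(3,0)] -> total=1
Click 2 (6,0) count=0: revealed 4 new [(5,0) (5,1) (6,0) (6,1)] -> total=5
Click 3 (4,4) count=3: revealed 1 new [(4,4)] -> total=6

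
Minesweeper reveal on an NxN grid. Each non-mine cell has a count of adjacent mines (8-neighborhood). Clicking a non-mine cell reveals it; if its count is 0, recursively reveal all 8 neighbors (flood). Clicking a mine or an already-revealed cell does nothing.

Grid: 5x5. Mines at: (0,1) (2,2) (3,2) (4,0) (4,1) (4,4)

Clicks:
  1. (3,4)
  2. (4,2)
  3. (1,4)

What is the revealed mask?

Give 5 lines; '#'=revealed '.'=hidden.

Answer: ..###
..###
...##
...##
..#..

Derivation:
Click 1 (3,4) count=1: revealed 1 new [(3,4)] -> total=1
Click 2 (4,2) count=2: revealed 1 new [(4,2)] -> total=2
Click 3 (1,4) count=0: revealed 9 new [(0,2) (0,3) (0,4) (1,2) (1,3) (1,4) (2,3) (2,4) (3,3)] -> total=11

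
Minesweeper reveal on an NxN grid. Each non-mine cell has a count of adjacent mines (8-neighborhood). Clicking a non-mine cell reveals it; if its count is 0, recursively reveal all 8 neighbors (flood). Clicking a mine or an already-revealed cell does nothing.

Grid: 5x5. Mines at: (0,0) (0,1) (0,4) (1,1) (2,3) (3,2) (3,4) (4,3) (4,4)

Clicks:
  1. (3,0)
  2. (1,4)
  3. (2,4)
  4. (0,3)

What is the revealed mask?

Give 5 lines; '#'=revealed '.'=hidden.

Answer: ...#.
....#
##..#
##...
##...

Derivation:
Click 1 (3,0) count=0: revealed 6 new [(2,0) (2,1) (3,0) (3,1) (4,0) (4,1)] -> total=6
Click 2 (1,4) count=2: revealed 1 new [(1,4)] -> total=7
Click 3 (2,4) count=2: revealed 1 new [(2,4)] -> total=8
Click 4 (0,3) count=1: revealed 1 new [(0,3)] -> total=9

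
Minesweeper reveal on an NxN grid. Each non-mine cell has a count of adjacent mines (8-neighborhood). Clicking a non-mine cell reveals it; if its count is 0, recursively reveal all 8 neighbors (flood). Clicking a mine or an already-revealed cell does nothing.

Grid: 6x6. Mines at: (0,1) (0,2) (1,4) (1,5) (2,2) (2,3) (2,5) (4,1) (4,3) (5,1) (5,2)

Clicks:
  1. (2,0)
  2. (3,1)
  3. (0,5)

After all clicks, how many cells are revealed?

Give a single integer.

Answer: 7

Derivation:
Click 1 (2,0) count=0: revealed 6 new [(1,0) (1,1) (2,0) (2,1) (3,0) (3,1)] -> total=6
Click 2 (3,1) count=2: revealed 0 new [(none)] -> total=6
Click 3 (0,5) count=2: revealed 1 new [(0,5)] -> total=7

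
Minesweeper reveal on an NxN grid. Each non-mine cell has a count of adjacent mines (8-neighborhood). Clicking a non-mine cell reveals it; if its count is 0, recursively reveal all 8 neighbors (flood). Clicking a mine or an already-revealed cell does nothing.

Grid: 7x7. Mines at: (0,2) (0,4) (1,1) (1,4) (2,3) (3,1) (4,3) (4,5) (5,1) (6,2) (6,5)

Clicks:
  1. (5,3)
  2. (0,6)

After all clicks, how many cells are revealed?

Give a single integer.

Click 1 (5,3) count=2: revealed 1 new [(5,3)] -> total=1
Click 2 (0,6) count=0: revealed 8 new [(0,5) (0,6) (1,5) (1,6) (2,5) (2,6) (3,5) (3,6)] -> total=9

Answer: 9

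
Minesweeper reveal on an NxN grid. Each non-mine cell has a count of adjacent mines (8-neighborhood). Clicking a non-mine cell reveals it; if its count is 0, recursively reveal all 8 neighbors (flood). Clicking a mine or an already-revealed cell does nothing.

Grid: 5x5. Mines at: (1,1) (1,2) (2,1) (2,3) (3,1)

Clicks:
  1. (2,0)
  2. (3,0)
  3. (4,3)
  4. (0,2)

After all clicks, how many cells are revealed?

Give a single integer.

Click 1 (2,0) count=3: revealed 1 new [(2,0)] -> total=1
Click 2 (3,0) count=2: revealed 1 new [(3,0)] -> total=2
Click 3 (4,3) count=0: revealed 6 new [(3,2) (3,3) (3,4) (4,2) (4,3) (4,4)] -> total=8
Click 4 (0,2) count=2: revealed 1 new [(0,2)] -> total=9

Answer: 9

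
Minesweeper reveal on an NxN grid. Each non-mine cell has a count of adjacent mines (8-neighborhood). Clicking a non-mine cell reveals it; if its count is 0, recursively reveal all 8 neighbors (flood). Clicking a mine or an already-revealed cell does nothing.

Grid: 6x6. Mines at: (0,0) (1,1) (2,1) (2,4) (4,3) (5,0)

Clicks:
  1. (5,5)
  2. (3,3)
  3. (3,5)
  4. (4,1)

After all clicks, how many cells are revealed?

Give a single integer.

Answer: 8

Derivation:
Click 1 (5,5) count=0: revealed 6 new [(3,4) (3,5) (4,4) (4,5) (5,4) (5,5)] -> total=6
Click 2 (3,3) count=2: revealed 1 new [(3,3)] -> total=7
Click 3 (3,5) count=1: revealed 0 new [(none)] -> total=7
Click 4 (4,1) count=1: revealed 1 new [(4,1)] -> total=8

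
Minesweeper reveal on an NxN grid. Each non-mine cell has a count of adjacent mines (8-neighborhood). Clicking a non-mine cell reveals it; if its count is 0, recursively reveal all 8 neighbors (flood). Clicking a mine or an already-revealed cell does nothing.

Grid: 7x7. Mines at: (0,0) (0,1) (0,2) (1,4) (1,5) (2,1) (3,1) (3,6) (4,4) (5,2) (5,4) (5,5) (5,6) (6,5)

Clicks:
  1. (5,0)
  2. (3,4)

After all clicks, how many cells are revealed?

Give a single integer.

Click 1 (5,0) count=0: revealed 6 new [(4,0) (4,1) (5,0) (5,1) (6,0) (6,1)] -> total=6
Click 2 (3,4) count=1: revealed 1 new [(3,4)] -> total=7

Answer: 7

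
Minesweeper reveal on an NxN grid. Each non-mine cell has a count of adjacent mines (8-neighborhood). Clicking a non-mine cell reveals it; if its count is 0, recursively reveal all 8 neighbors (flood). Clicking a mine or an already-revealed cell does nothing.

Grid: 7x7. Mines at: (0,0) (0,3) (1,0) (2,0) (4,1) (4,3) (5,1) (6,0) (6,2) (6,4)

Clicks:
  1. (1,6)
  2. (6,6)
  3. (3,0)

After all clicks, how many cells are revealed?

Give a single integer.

Click 1 (1,6) count=0: revealed 29 new [(0,4) (0,5) (0,6) (1,1) (1,2) (1,3) (1,4) (1,5) (1,6) (2,1) (2,2) (2,3) (2,4) (2,5) (2,6) (3,1) (3,2) (3,3) (3,4) (3,5) (3,6) (4,4) (4,5) (4,6) (5,4) (5,5) (5,6) (6,5) (6,6)] -> total=29
Click 2 (6,6) count=0: revealed 0 new [(none)] -> total=29
Click 3 (3,0) count=2: revealed 1 new [(3,0)] -> total=30

Answer: 30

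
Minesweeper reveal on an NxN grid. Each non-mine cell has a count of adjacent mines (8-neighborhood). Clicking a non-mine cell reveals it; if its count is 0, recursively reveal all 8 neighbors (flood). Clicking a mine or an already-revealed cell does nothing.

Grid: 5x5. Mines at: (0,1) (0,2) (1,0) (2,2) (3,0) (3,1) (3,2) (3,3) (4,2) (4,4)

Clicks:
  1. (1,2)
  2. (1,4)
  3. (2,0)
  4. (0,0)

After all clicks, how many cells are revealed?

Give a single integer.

Answer: 9

Derivation:
Click 1 (1,2) count=3: revealed 1 new [(1,2)] -> total=1
Click 2 (1,4) count=0: revealed 6 new [(0,3) (0,4) (1,3) (1,4) (2,3) (2,4)] -> total=7
Click 3 (2,0) count=3: revealed 1 new [(2,0)] -> total=8
Click 4 (0,0) count=2: revealed 1 new [(0,0)] -> total=9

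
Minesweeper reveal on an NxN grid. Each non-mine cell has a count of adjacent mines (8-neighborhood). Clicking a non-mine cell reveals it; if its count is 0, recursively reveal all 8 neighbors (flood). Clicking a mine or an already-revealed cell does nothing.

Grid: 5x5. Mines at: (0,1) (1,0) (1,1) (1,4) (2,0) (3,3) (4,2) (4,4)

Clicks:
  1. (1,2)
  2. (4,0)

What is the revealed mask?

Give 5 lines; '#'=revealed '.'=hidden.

Answer: .....
..#..
.....
##...
##...

Derivation:
Click 1 (1,2) count=2: revealed 1 new [(1,2)] -> total=1
Click 2 (4,0) count=0: revealed 4 new [(3,0) (3,1) (4,0) (4,1)] -> total=5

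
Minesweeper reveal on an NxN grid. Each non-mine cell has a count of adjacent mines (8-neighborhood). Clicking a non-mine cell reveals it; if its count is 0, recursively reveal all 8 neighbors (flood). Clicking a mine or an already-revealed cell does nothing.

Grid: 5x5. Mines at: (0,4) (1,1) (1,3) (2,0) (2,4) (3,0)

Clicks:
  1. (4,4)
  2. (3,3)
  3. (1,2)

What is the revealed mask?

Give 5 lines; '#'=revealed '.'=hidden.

Answer: .....
..#..
.###.
.####
.####

Derivation:
Click 1 (4,4) count=0: revealed 11 new [(2,1) (2,2) (2,3) (3,1) (3,2) (3,3) (3,4) (4,1) (4,2) (4,3) (4,4)] -> total=11
Click 2 (3,3) count=1: revealed 0 new [(none)] -> total=11
Click 3 (1,2) count=2: revealed 1 new [(1,2)] -> total=12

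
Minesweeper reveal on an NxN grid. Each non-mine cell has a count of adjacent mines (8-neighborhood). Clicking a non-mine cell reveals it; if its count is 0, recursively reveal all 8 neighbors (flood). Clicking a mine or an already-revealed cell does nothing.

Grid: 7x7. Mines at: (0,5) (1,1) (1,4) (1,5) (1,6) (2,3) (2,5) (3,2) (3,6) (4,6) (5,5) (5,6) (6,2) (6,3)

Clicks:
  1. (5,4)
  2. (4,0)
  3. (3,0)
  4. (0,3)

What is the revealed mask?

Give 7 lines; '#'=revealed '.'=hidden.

Click 1 (5,4) count=2: revealed 1 new [(5,4)] -> total=1
Click 2 (4,0) count=0: revealed 10 new [(2,0) (2,1) (3,0) (3,1) (4,0) (4,1) (5,0) (5,1) (6,0) (6,1)] -> total=11
Click 3 (3,0) count=0: revealed 0 new [(none)] -> total=11
Click 4 (0,3) count=1: revealed 1 new [(0,3)] -> total=12

Answer: ...#...
.......
##.....
##.....
##.....
##..#..
##.....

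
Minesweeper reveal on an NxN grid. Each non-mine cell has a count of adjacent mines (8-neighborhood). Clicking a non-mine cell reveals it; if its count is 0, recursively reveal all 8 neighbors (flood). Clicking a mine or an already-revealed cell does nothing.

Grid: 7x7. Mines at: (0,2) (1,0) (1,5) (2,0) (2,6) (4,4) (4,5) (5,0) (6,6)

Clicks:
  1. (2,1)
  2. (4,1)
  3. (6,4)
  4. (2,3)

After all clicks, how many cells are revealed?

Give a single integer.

Answer: 25

Derivation:
Click 1 (2,1) count=2: revealed 1 new [(2,1)] -> total=1
Click 2 (4,1) count=1: revealed 1 new [(4,1)] -> total=2
Click 3 (6,4) count=0: revealed 23 new [(1,1) (1,2) (1,3) (1,4) (2,2) (2,3) (2,4) (3,1) (3,2) (3,3) (3,4) (4,2) (4,3) (5,1) (5,2) (5,3) (5,4) (5,5) (6,1) (6,2) (6,3) (6,4) (6,5)] -> total=25
Click 4 (2,3) count=0: revealed 0 new [(none)] -> total=25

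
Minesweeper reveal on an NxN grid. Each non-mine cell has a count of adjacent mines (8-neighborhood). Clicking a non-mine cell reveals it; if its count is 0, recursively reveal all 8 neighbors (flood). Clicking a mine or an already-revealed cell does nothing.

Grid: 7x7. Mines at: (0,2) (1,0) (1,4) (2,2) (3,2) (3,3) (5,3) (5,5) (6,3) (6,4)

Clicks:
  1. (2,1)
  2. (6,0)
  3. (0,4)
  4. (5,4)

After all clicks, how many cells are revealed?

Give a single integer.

Answer: 15

Derivation:
Click 1 (2,1) count=3: revealed 1 new [(2,1)] -> total=1
Click 2 (6,0) count=0: revealed 12 new [(2,0) (3,0) (3,1) (4,0) (4,1) (4,2) (5,0) (5,1) (5,2) (6,0) (6,1) (6,2)] -> total=13
Click 3 (0,4) count=1: revealed 1 new [(0,4)] -> total=14
Click 4 (5,4) count=4: revealed 1 new [(5,4)] -> total=15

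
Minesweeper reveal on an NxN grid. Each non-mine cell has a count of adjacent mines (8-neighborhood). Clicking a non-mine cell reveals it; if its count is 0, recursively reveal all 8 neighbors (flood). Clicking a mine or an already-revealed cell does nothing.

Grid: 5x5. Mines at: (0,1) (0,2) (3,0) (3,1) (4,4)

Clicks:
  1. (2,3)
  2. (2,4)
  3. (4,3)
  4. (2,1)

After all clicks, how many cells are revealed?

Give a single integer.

Answer: 13

Derivation:
Click 1 (2,3) count=0: revealed 11 new [(0,3) (0,4) (1,2) (1,3) (1,4) (2,2) (2,3) (2,4) (3,2) (3,3) (3,4)] -> total=11
Click 2 (2,4) count=0: revealed 0 new [(none)] -> total=11
Click 3 (4,3) count=1: revealed 1 new [(4,3)] -> total=12
Click 4 (2,1) count=2: revealed 1 new [(2,1)] -> total=13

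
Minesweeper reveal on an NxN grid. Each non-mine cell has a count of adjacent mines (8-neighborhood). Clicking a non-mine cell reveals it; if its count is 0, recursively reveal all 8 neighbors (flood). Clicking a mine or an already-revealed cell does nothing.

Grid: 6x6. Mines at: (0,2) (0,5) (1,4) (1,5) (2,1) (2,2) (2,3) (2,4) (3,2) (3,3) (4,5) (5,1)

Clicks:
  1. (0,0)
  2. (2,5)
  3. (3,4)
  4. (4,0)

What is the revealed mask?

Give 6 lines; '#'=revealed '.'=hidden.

Answer: ##....
##....
.....#
....#.
#.....
......

Derivation:
Click 1 (0,0) count=0: revealed 4 new [(0,0) (0,1) (1,0) (1,1)] -> total=4
Click 2 (2,5) count=3: revealed 1 new [(2,5)] -> total=5
Click 3 (3,4) count=4: revealed 1 new [(3,4)] -> total=6
Click 4 (4,0) count=1: revealed 1 new [(4,0)] -> total=7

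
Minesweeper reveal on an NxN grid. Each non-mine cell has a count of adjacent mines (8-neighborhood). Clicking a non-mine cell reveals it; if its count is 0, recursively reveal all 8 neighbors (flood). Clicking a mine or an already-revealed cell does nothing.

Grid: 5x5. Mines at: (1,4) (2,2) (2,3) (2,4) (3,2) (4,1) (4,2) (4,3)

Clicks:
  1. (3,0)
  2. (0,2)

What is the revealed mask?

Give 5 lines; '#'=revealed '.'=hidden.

Click 1 (3,0) count=1: revealed 1 new [(3,0)] -> total=1
Click 2 (0,2) count=0: revealed 11 new [(0,0) (0,1) (0,2) (0,3) (1,0) (1,1) (1,2) (1,3) (2,0) (2,1) (3,1)] -> total=12

Answer: ####.
####.
##...
##...
.....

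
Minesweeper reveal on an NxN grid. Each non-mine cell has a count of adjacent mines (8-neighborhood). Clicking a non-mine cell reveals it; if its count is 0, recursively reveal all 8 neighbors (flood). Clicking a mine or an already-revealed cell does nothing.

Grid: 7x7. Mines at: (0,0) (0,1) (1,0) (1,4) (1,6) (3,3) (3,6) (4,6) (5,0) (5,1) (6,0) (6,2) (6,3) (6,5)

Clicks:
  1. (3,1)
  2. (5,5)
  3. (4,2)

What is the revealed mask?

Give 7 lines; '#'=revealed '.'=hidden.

Answer: .......
.......
###....
###....
###....
.....#.
.......

Derivation:
Click 1 (3,1) count=0: revealed 9 new [(2,0) (2,1) (2,2) (3,0) (3,1) (3,2) (4,0) (4,1) (4,2)] -> total=9
Click 2 (5,5) count=2: revealed 1 new [(5,5)] -> total=10
Click 3 (4,2) count=2: revealed 0 new [(none)] -> total=10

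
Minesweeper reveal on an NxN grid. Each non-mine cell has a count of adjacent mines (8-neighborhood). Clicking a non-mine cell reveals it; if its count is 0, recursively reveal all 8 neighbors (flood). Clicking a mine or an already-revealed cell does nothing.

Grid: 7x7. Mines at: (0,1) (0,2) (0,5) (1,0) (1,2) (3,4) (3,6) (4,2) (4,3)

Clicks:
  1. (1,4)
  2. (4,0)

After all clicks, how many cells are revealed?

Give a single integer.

Answer: 24

Derivation:
Click 1 (1,4) count=1: revealed 1 new [(1,4)] -> total=1
Click 2 (4,0) count=0: revealed 23 new [(2,0) (2,1) (3,0) (3,1) (4,0) (4,1) (4,4) (4,5) (4,6) (5,0) (5,1) (5,2) (5,3) (5,4) (5,5) (5,6) (6,0) (6,1) (6,2) (6,3) (6,4) (6,5) (6,6)] -> total=24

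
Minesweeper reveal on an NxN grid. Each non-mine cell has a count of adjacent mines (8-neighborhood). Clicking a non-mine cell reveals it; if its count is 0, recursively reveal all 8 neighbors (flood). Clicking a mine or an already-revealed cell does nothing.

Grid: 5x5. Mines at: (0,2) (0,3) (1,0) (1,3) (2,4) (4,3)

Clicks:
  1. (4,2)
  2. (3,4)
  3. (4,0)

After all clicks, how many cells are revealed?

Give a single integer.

Answer: 10

Derivation:
Click 1 (4,2) count=1: revealed 1 new [(4,2)] -> total=1
Click 2 (3,4) count=2: revealed 1 new [(3,4)] -> total=2
Click 3 (4,0) count=0: revealed 8 new [(2,0) (2,1) (2,2) (3,0) (3,1) (3,2) (4,0) (4,1)] -> total=10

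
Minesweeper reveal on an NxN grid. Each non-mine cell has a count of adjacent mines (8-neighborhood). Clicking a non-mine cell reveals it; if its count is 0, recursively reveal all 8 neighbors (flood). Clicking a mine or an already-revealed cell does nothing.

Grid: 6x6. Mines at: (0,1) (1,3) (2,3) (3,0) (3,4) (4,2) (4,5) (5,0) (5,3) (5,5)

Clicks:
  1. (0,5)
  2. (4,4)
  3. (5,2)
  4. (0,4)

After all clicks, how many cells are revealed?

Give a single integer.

Answer: 8

Derivation:
Click 1 (0,5) count=0: revealed 6 new [(0,4) (0,5) (1,4) (1,5) (2,4) (2,5)] -> total=6
Click 2 (4,4) count=4: revealed 1 new [(4,4)] -> total=7
Click 3 (5,2) count=2: revealed 1 new [(5,2)] -> total=8
Click 4 (0,4) count=1: revealed 0 new [(none)] -> total=8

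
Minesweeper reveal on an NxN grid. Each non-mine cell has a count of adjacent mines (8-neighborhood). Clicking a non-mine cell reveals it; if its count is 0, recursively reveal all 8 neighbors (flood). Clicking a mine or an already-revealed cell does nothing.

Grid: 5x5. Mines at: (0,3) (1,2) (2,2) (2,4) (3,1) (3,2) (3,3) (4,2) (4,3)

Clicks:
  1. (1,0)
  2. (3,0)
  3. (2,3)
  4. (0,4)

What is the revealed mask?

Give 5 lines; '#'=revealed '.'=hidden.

Click 1 (1,0) count=0: revealed 6 new [(0,0) (0,1) (1,0) (1,1) (2,0) (2,1)] -> total=6
Click 2 (3,0) count=1: revealed 1 new [(3,0)] -> total=7
Click 3 (2,3) count=5: revealed 1 new [(2,3)] -> total=8
Click 4 (0,4) count=1: revealed 1 new [(0,4)] -> total=9

Answer: ##..#
##...
##.#.
#....
.....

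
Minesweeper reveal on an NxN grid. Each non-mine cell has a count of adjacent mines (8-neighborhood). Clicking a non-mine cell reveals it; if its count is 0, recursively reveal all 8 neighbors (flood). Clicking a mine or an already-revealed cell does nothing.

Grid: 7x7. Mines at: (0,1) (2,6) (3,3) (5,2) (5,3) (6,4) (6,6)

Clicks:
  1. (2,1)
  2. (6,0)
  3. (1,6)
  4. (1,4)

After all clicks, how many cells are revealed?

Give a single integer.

Answer: 28

Derivation:
Click 1 (2,1) count=0: revealed 16 new [(1,0) (1,1) (1,2) (2,0) (2,1) (2,2) (3,0) (3,1) (3,2) (4,0) (4,1) (4,2) (5,0) (5,1) (6,0) (6,1)] -> total=16
Click 2 (6,0) count=0: revealed 0 new [(none)] -> total=16
Click 3 (1,6) count=1: revealed 1 new [(1,6)] -> total=17
Click 4 (1,4) count=0: revealed 11 new [(0,2) (0,3) (0,4) (0,5) (0,6) (1,3) (1,4) (1,5) (2,3) (2,4) (2,5)] -> total=28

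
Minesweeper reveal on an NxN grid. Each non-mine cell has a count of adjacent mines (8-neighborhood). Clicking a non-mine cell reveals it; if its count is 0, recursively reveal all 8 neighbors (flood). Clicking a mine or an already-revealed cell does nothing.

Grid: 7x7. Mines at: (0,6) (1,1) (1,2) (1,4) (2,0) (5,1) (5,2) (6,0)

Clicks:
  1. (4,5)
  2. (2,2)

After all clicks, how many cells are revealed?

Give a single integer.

Answer: 28

Derivation:
Click 1 (4,5) count=0: revealed 28 new [(1,5) (1,6) (2,1) (2,2) (2,3) (2,4) (2,5) (2,6) (3,1) (3,2) (3,3) (3,4) (3,5) (3,6) (4,1) (4,2) (4,3) (4,4) (4,5) (4,6) (5,3) (5,4) (5,5) (5,6) (6,3) (6,4) (6,5) (6,6)] -> total=28
Click 2 (2,2) count=2: revealed 0 new [(none)] -> total=28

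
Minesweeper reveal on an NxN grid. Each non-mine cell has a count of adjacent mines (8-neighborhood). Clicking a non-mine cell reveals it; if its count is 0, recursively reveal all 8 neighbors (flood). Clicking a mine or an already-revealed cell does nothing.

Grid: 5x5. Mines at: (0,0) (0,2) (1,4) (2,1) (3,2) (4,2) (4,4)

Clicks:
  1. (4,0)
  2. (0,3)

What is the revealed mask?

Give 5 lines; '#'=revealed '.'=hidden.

Click 1 (4,0) count=0: revealed 4 new [(3,0) (3,1) (4,0) (4,1)] -> total=4
Click 2 (0,3) count=2: revealed 1 new [(0,3)] -> total=5

Answer: ...#.
.....
.....
##...
##...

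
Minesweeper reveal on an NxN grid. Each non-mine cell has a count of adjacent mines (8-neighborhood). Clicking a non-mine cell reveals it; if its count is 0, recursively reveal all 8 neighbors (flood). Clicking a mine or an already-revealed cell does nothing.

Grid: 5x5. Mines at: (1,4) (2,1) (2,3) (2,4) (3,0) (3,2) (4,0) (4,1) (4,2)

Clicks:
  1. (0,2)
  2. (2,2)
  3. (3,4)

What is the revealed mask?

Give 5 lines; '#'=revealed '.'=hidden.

Answer: ####.
####.
..#..
....#
.....

Derivation:
Click 1 (0,2) count=0: revealed 8 new [(0,0) (0,1) (0,2) (0,3) (1,0) (1,1) (1,2) (1,3)] -> total=8
Click 2 (2,2) count=3: revealed 1 new [(2,2)] -> total=9
Click 3 (3,4) count=2: revealed 1 new [(3,4)] -> total=10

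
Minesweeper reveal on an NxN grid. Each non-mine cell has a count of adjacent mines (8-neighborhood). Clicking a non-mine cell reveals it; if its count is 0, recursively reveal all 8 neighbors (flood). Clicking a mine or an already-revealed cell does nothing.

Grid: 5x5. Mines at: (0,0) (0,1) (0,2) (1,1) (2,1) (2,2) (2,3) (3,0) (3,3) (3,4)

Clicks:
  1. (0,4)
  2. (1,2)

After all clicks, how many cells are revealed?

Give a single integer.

Answer: 5

Derivation:
Click 1 (0,4) count=0: revealed 4 new [(0,3) (0,4) (1,3) (1,4)] -> total=4
Click 2 (1,2) count=6: revealed 1 new [(1,2)] -> total=5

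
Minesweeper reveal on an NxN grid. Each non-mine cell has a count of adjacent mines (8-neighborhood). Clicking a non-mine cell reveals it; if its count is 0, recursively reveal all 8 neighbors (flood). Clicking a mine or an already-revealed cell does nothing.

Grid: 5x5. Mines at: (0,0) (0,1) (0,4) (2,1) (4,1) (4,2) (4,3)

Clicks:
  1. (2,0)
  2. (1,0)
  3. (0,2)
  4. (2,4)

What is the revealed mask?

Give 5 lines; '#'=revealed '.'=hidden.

Click 1 (2,0) count=1: revealed 1 new [(2,0)] -> total=1
Click 2 (1,0) count=3: revealed 1 new [(1,0)] -> total=2
Click 3 (0,2) count=1: revealed 1 new [(0,2)] -> total=3
Click 4 (2,4) count=0: revealed 9 new [(1,2) (1,3) (1,4) (2,2) (2,3) (2,4) (3,2) (3,3) (3,4)] -> total=12

Answer: ..#..
#.###
#.###
..###
.....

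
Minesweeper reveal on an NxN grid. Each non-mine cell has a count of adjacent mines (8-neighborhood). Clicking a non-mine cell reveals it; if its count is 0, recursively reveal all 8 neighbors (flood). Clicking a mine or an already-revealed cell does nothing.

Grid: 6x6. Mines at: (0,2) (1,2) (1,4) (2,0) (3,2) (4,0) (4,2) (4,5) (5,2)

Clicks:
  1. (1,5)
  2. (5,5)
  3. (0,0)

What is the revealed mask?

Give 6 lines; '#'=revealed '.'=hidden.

Answer: ##....
##...#
......
......
......
.....#

Derivation:
Click 1 (1,5) count=1: revealed 1 new [(1,5)] -> total=1
Click 2 (5,5) count=1: revealed 1 new [(5,5)] -> total=2
Click 3 (0,0) count=0: revealed 4 new [(0,0) (0,1) (1,0) (1,1)] -> total=6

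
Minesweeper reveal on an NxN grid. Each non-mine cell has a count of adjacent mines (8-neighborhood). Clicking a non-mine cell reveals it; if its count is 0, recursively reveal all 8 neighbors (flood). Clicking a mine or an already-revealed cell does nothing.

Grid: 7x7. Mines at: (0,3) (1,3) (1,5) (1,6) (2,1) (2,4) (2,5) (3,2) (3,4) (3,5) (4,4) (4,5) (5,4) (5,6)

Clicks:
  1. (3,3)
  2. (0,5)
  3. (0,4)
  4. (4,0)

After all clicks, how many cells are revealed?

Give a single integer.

Click 1 (3,3) count=4: revealed 1 new [(3,3)] -> total=1
Click 2 (0,5) count=2: revealed 1 new [(0,5)] -> total=2
Click 3 (0,4) count=3: revealed 1 new [(0,4)] -> total=3
Click 4 (4,0) count=0: revealed 14 new [(3,0) (3,1) (4,0) (4,1) (4,2) (4,3) (5,0) (5,1) (5,2) (5,3) (6,0) (6,1) (6,2) (6,3)] -> total=17

Answer: 17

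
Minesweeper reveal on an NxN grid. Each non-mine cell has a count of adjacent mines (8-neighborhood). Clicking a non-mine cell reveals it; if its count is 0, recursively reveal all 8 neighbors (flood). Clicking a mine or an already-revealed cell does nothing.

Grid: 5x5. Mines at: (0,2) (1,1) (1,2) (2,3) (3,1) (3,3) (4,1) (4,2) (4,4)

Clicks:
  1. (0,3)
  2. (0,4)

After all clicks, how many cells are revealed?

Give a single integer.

Click 1 (0,3) count=2: revealed 1 new [(0,3)] -> total=1
Click 2 (0,4) count=0: revealed 3 new [(0,4) (1,3) (1,4)] -> total=4

Answer: 4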